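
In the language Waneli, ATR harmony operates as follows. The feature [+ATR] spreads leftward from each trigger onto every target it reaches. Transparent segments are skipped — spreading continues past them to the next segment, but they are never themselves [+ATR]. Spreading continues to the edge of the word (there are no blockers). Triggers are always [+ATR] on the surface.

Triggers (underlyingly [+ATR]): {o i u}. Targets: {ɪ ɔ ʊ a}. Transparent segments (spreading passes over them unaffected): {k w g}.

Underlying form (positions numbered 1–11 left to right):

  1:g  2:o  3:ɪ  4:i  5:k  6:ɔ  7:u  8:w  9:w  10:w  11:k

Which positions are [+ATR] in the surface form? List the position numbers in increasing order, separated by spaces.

2 3 4 6 7

From /o/ at 2 leftward: 1 /g/ transparent; word edge.
From /i/ at 4 leftward: 3 /ɪ/ → [+ATR]; 2 /o/ is itself a trigger — this domain ends here.
From /u/ at 7 leftward: 6 /ɔ/ → [+ATR]; 5 /k/ transparent; 4 /i/ is itself a trigger — this domain ends here.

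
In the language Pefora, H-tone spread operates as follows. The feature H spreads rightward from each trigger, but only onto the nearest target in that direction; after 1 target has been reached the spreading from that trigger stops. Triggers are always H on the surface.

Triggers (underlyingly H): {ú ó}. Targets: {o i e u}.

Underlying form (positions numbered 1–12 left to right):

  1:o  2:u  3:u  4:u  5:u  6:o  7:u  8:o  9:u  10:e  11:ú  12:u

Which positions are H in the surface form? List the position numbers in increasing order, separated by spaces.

From /ú/ at 11 rightward: 12 /u/ → H; bound reached.
Targets with no active source: positions 1 2 3 4 5 6 7 8 9 10 stay [-high tone].

11 12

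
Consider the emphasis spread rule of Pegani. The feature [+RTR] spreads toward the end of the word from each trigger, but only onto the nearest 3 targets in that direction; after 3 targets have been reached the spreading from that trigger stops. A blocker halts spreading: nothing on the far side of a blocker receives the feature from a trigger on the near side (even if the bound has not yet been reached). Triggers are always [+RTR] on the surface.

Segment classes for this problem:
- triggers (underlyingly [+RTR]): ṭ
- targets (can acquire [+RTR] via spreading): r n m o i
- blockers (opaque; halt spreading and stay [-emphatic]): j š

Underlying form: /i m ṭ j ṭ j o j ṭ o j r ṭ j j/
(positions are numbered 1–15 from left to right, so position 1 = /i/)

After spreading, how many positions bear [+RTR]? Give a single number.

From /ṭ/ at 3 rightward: 4 /j/ blocks.
From /ṭ/ at 5 rightward: 6 /j/ blocks.
From /ṭ/ at 9 rightward: 10 /o/ → [+RTR]; 11 /j/ blocks.
From /ṭ/ at 13 rightward: 14 /j/ blocks.
Targets with no active source: positions 1 2 7 12 stay [-emphatic].
[+RTR] positions on the surface: 3 5 9 10 13.

5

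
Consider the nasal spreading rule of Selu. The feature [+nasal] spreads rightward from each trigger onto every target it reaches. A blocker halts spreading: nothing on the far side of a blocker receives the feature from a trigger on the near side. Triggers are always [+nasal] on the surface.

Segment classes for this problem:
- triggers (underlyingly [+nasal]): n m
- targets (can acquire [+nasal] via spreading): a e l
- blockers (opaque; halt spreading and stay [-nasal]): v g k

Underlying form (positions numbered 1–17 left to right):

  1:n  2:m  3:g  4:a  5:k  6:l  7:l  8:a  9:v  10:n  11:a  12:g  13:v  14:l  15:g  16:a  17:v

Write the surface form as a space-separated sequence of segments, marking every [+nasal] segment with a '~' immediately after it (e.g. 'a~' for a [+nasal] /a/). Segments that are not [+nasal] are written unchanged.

From /n/ at 1 rightward: 2 /m/ is itself a trigger — this domain ends here.
From /m/ at 2 rightward: 3 /g/ blocks.
From /n/ at 10 rightward: 11 /a/ → [+nasal]; 12 /g/ blocks.
Targets with no active source: positions 4 6 7 8 14 16 stay [-nasal].
[+nasal] positions on the surface: 1 2 10 11.

n~ m~ g a k l l a v n~ a~ g v l g a v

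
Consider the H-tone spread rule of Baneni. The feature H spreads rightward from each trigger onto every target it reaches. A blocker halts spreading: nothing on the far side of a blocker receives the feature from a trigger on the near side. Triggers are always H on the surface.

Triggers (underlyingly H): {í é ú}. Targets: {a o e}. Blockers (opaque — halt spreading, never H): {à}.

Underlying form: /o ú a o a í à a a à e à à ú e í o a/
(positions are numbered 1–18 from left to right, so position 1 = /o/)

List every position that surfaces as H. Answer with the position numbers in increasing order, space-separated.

From /ú/ at 2 rightward: 3 /a/ → H; 4 /o/ → H; 5 /a/ → H; 6 /í/ is itself a trigger — this domain ends here.
From /í/ at 6 rightward: 7 /à/ blocks.
From /ú/ at 14 rightward: 15 /e/ → H; 16 /í/ is itself a trigger — this domain ends here.
From /í/ at 16 rightward: 17 /o/ → H; 18 /a/ → H; word edge.
Targets with no active source: positions 1 8 9 11 stay [-high tone].

2 3 4 5 6 14 15 16 17 18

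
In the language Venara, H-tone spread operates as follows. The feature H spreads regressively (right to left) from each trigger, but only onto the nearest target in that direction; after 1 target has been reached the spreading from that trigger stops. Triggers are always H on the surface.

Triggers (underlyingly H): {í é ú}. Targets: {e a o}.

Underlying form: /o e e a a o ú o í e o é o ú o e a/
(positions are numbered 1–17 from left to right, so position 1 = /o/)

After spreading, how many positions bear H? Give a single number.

From /ú/ at 7 leftward: 6 /o/ → H; bound reached.
From /í/ at 9 leftward: 8 /o/ → H; bound reached.
From /é/ at 12 leftward: 11 /o/ → H; bound reached.
From /ú/ at 14 leftward: 13 /o/ → H; bound reached.
Targets with no active source: positions 1 2 3 4 5 10 15 16 17 stay [-high tone].
H positions on the surface: 6 7 8 9 11 12 13 14.

8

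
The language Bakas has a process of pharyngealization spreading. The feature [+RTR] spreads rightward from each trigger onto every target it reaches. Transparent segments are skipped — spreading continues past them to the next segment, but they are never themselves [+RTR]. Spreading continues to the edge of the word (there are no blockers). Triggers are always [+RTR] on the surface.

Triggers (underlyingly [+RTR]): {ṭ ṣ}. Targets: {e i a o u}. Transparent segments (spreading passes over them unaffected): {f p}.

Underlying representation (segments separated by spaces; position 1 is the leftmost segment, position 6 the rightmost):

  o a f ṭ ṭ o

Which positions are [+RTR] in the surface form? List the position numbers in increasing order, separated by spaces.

From /ṭ/ at 4 rightward: 5 /ṭ/ is itself a trigger — this domain ends here.
From /ṭ/ at 5 rightward: 6 /o/ → [+RTR]; word edge.
Targets with no active source: positions 1 2 stay [-emphatic].

4 5 6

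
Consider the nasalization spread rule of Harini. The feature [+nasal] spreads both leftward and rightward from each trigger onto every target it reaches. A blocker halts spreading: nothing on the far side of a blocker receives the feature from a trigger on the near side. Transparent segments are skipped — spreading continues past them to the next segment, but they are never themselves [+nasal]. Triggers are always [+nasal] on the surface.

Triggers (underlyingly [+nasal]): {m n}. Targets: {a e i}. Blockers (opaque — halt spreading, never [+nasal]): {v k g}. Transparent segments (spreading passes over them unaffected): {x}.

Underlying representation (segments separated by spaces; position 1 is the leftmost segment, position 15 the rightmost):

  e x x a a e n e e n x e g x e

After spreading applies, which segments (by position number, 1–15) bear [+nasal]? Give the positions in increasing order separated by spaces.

1 4 5 6 7 8 9 10 12

From /n/ at 7 rightward: 8 /e/ → [+nasal]; 9 /e/ → [+nasal]; 10 /n/ is itself a trigger — this domain ends here.
From /n/ at 7 leftward: 6 /e/ → [+nasal]; 5 /a/ → [+nasal]; 4 /a/ → [+nasal]; 3 /x/ transparent; 2 /x/ transparent; 1 /e/ → [+nasal]; word edge.
From /n/ at 10 rightward: 11 /x/ transparent; 12 /e/ → [+nasal]; 13 /g/ blocks.
From /n/ at 10 leftward: 9 /e/ → [+nasal]; 8 /e/ → [+nasal]; 7 /n/ is itself a trigger — this domain ends here.
Target with no active source: position 15 stays [-nasal].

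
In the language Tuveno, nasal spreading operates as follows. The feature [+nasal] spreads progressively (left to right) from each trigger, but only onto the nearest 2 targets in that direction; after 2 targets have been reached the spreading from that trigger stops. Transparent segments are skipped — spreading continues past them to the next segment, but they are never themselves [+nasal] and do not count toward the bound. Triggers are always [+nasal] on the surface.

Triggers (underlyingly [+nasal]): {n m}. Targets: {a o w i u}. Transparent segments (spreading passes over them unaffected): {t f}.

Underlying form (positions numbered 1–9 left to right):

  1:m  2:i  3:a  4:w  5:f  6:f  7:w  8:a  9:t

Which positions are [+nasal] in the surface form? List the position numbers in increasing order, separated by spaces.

1 2 3

From /m/ at 1 rightward: 2 /i/ → [+nasal]; 3 /a/ → [+nasal]; bound reached.
Targets with no active source: positions 4 7 8 stay [-nasal].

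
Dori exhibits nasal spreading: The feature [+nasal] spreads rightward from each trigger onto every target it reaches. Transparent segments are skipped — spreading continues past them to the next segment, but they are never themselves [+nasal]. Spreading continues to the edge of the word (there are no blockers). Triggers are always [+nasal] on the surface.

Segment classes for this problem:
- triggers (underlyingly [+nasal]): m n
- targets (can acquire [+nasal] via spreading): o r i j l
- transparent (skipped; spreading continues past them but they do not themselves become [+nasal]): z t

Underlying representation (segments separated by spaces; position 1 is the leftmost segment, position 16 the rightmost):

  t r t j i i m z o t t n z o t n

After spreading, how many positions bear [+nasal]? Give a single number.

From /m/ at 7 rightward: 8 /z/ transparent; 9 /o/ → [+nasal]; 10 /t/ transparent; 11 /t/ transparent; 12 /n/ is itself a trigger — this domain ends here.
From /n/ at 12 rightward: 13 /z/ transparent; 14 /o/ → [+nasal]; 15 /t/ transparent; 16 /n/ is itself a trigger — this domain ends here.
From /n/ at 16 rightward: word edge.
Targets with no active source: positions 2 4 5 6 stay [-nasal].
[+nasal] positions on the surface: 7 9 12 14 16.

5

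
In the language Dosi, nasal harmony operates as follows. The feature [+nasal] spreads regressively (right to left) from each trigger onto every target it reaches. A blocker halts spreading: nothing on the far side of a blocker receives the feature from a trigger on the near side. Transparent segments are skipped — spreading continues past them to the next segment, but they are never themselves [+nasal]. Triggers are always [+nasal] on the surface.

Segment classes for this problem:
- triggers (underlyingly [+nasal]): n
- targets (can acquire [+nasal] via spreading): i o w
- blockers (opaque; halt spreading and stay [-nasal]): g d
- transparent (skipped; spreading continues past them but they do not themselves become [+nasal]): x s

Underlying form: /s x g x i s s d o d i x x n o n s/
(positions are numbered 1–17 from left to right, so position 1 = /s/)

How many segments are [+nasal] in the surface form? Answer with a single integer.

4

From /n/ at 14 leftward: 13 /x/ transparent; 12 /x/ transparent; 11 /i/ → [+nasal]; 10 /d/ blocks.
From /n/ at 16 leftward: 15 /o/ → [+nasal]; 14 /n/ is itself a trigger — this domain ends here.
Targets with no active source: positions 5 9 stay [-nasal].
[+nasal] positions on the surface: 11 14 15 16.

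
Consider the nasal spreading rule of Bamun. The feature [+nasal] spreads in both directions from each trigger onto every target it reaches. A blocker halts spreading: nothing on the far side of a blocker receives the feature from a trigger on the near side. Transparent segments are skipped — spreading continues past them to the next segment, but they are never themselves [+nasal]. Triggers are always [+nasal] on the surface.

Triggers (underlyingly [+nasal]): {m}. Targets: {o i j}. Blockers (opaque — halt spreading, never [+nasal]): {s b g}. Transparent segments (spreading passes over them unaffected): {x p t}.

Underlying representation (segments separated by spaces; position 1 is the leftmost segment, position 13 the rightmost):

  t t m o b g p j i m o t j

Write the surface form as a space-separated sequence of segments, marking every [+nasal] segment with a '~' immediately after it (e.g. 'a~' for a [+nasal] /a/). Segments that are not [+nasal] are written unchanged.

From /m/ at 3 rightward: 4 /o/ → [+nasal]; 5 /b/ blocks.
From /m/ at 3 leftward: 2 /t/ transparent; 1 /t/ transparent; word edge.
From /m/ at 10 rightward: 11 /o/ → [+nasal]; 12 /t/ transparent; 13 /j/ → [+nasal]; word edge.
From /m/ at 10 leftward: 9 /i/ → [+nasal]; 8 /j/ → [+nasal]; 7 /p/ transparent; 6 /g/ blocks.
[+nasal] positions on the surface: 3 4 8 9 10 11 13.

t t m~ o~ b g p j~ i~ m~ o~ t j~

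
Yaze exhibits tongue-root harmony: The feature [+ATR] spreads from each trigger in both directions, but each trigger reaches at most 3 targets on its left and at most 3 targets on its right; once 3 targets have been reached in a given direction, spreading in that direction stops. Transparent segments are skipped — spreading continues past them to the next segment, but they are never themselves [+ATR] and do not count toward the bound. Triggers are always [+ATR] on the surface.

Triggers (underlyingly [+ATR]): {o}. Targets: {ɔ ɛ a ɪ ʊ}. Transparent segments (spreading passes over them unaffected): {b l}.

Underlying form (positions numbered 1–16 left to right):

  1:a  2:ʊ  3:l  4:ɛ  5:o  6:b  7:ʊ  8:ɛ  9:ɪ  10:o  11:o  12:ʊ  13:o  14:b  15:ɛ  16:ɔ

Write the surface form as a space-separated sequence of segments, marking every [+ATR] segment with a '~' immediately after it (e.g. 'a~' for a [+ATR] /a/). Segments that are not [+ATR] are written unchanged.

From /o/ at 5 rightward: 6 /b/ transparent; 7 /ʊ/ → [+ATR]; 8 /ɛ/ → [+ATR]; 9 /ɪ/ → [+ATR]; bound reached.
From /o/ at 5 leftward: 4 /ɛ/ → [+ATR]; 3 /l/ transparent; 2 /ʊ/ → [+ATR]; 1 /a/ → [+ATR]; bound reached.
From /o/ at 10 rightward: 11 /o/ is itself a trigger — this domain ends here.
From /o/ at 10 leftward: 9 /ɪ/ → [+ATR]; 8 /ɛ/ → [+ATR]; 7 /ʊ/ → [+ATR]; bound reached.
From /o/ at 11 rightward: 12 /ʊ/ → [+ATR]; 13 /o/ is itself a trigger — this domain ends here.
From /o/ at 11 leftward: 10 /o/ is itself a trigger — this domain ends here.
From /o/ at 13 rightward: 14 /b/ transparent; 15 /ɛ/ → [+ATR]; 16 /ɔ/ → [+ATR]; word edge.
From /o/ at 13 leftward: 12 /ʊ/ → [+ATR]; 11 /o/ is itself a trigger — this domain ends here.
[+ATR] positions on the surface: 1 2 4 5 7 8 9 10 11 12 13 15 16.

a~ ʊ~ l ɛ~ o~ b ʊ~ ɛ~ ɪ~ o~ o~ ʊ~ o~ b ɛ~ ɔ~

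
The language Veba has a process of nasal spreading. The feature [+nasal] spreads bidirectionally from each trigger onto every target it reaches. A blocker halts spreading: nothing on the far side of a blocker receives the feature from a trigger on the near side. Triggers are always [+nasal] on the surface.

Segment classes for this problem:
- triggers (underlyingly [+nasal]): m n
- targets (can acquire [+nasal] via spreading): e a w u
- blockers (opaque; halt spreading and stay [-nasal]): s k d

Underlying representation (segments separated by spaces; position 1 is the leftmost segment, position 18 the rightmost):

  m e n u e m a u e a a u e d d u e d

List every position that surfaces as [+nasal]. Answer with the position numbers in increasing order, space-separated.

From /m/ at 1 rightward: 2 /e/ → [+nasal]; 3 /n/ is itself a trigger — this domain ends here.
From /m/ at 1 leftward: word edge.
From /n/ at 3 rightward: 4 /u/ → [+nasal]; 5 /e/ → [+nasal]; 6 /m/ is itself a trigger — this domain ends here.
From /n/ at 3 leftward: 2 /e/ → [+nasal]; 1 /m/ is itself a trigger — this domain ends here.
From /m/ at 6 rightward: 7 /a/ → [+nasal]; 8 /u/ → [+nasal]; 9 /e/ → [+nasal]; 10 /a/ → [+nasal]; 11 /a/ → [+nasal]; 12 /u/ → [+nasal]; 13 /e/ → [+nasal]; 14 /d/ blocks.
From /m/ at 6 leftward: 5 /e/ → [+nasal]; 4 /u/ → [+nasal]; 3 /n/ is itself a trigger — this domain ends here.
Targets with no active source: positions 16 17 stay [-nasal].

1 2 3 4 5 6 7 8 9 10 11 12 13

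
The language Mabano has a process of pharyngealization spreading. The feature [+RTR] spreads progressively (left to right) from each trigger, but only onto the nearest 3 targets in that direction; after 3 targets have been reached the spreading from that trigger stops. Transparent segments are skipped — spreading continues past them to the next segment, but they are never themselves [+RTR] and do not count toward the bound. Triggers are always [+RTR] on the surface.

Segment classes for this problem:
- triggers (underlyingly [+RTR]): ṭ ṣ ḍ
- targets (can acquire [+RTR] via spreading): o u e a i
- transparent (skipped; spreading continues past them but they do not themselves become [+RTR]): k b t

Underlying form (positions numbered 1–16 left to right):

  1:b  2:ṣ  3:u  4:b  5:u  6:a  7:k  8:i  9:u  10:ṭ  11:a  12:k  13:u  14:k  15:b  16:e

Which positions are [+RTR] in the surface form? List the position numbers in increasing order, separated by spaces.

2 3 5 6 10 11 13 16

From /ṣ/ at 2 rightward: 3 /u/ → [+RTR]; 4 /b/ transparent; 5 /u/ → [+RTR]; 6 /a/ → [+RTR]; bound reached.
From /ṭ/ at 10 rightward: 11 /a/ → [+RTR]; 12 /k/ transparent; 13 /u/ → [+RTR]; 14 /k/ transparent; 15 /b/ transparent; 16 /e/ → [+RTR]; bound reached.
Targets with no active source: positions 8 9 stay [-emphatic].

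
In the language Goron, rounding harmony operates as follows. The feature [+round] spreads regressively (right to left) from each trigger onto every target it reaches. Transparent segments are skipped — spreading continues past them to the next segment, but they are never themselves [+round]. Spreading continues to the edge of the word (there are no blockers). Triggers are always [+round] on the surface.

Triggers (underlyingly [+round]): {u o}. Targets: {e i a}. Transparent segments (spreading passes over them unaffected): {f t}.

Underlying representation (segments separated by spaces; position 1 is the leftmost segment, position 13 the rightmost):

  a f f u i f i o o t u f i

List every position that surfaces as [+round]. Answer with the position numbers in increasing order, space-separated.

From /u/ at 4 leftward: 3 /f/ transparent; 2 /f/ transparent; 1 /a/ → [+round]; word edge.
From /o/ at 8 leftward: 7 /i/ → [+round]; 6 /f/ transparent; 5 /i/ → [+round]; 4 /u/ is itself a trigger — this domain ends here.
From /o/ at 9 leftward: 8 /o/ is itself a trigger — this domain ends here.
From /u/ at 11 leftward: 10 /t/ transparent; 9 /o/ is itself a trigger — this domain ends here.
Target with no active source: position 13 stays [-round].

1 4 5 7 8 9 11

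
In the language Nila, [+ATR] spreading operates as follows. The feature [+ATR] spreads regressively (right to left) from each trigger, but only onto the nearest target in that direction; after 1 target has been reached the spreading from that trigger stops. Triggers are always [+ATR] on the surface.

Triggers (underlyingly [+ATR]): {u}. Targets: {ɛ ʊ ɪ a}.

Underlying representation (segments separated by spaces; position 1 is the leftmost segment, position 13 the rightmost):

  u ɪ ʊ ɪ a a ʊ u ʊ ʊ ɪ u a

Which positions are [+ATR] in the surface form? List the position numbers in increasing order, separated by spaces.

From /u/ at 1 leftward: word edge.
From /u/ at 8 leftward: 7 /ʊ/ → [+ATR]; bound reached.
From /u/ at 12 leftward: 11 /ɪ/ → [+ATR]; bound reached.
Targets with no active source: positions 2 3 4 5 6 9 10 13 stay [-ATR].

1 7 8 11 12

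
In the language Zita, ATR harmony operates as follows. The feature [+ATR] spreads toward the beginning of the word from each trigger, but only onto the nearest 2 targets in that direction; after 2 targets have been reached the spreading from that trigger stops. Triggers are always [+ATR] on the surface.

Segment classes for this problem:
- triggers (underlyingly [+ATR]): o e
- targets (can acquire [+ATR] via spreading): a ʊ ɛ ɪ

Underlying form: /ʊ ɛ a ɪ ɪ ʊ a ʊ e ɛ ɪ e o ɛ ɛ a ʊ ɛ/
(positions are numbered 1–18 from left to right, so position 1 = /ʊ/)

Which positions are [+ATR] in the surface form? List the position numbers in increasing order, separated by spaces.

7 8 9 10 11 12 13

From /e/ at 9 leftward: 8 /ʊ/ → [+ATR]; 7 /a/ → [+ATR]; bound reached.
From /e/ at 12 leftward: 11 /ɪ/ → [+ATR]; 10 /ɛ/ → [+ATR]; bound reached.
From /o/ at 13 leftward: 12 /e/ is itself a trigger — this domain ends here.
Targets with no active source: positions 1 2 3 4 5 6 14 15 16 17 18 stay [-ATR].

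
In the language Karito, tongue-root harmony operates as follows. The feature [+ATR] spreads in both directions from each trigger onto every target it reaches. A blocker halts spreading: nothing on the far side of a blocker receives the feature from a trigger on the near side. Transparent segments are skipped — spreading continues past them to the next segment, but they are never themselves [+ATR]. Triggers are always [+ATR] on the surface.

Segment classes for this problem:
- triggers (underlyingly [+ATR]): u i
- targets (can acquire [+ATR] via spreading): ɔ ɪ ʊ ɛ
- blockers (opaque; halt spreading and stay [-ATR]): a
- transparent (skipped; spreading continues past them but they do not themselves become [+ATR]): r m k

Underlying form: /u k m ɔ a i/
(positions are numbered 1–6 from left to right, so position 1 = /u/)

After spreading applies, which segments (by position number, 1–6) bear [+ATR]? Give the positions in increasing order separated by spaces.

1 4 6

From /u/ at 1 rightward: 2 /k/ transparent; 3 /m/ transparent; 4 /ɔ/ → [+ATR]; 5 /a/ blocks.
From /u/ at 1 leftward: word edge.
From /i/ at 6 rightward: word edge.
From /i/ at 6 leftward: 5 /a/ blocks.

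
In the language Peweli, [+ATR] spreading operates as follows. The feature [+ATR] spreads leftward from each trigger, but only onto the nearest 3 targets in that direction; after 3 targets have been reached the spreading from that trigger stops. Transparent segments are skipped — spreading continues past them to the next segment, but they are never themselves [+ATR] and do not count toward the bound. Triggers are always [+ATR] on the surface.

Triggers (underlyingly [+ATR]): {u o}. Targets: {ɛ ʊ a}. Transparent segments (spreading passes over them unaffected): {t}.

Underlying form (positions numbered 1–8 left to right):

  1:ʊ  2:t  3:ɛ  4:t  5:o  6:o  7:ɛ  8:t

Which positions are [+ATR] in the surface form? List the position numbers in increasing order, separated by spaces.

From /o/ at 5 leftward: 4 /t/ transparent; 3 /ɛ/ → [+ATR]; 2 /t/ transparent; 1 /ʊ/ → [+ATR]; word edge.
From /o/ at 6 leftward: 5 /o/ is itself a trigger — this domain ends here.
Target with no active source: position 7 stays [-ATR].

1 3 5 6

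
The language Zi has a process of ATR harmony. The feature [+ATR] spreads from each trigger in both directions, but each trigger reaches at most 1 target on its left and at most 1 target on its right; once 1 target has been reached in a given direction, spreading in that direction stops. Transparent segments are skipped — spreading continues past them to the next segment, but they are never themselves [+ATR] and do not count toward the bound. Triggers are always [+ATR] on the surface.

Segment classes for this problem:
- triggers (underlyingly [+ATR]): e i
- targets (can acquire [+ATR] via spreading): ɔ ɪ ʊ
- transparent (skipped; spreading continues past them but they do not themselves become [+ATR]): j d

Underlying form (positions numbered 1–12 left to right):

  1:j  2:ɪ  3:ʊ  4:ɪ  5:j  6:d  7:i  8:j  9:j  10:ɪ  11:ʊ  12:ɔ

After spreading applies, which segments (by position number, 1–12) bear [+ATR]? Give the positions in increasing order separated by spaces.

4 7 10

From /i/ at 7 rightward: 8 /j/ transparent; 9 /j/ transparent; 10 /ɪ/ → [+ATR]; bound reached.
From /i/ at 7 leftward: 6 /d/ transparent; 5 /j/ transparent; 4 /ɪ/ → [+ATR]; bound reached.
Targets with no active source: positions 2 3 11 12 stay [-ATR].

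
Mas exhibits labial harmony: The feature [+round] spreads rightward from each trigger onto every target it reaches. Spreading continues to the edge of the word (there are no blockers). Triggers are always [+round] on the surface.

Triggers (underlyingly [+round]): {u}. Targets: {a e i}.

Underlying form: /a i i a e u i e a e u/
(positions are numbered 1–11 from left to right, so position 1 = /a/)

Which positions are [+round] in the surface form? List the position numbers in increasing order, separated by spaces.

6 7 8 9 10 11

From /u/ at 6 rightward: 7 /i/ → [+round]; 8 /e/ → [+round]; 9 /a/ → [+round]; 10 /e/ → [+round]; 11 /u/ is itself a trigger — this domain ends here.
From /u/ at 11 rightward: word edge.
Targets with no active source: positions 1 2 3 4 5 stay [-round].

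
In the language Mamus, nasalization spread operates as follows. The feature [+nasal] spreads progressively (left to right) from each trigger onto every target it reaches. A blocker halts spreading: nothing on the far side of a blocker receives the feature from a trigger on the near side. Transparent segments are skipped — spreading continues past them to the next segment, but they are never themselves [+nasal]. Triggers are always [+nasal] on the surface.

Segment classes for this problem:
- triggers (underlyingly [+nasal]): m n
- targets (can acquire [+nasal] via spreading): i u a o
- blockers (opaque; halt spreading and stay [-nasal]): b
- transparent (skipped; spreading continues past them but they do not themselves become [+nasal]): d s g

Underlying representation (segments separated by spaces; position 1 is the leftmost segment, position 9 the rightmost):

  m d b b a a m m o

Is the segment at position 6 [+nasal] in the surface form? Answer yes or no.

From /m/ at 1 rightward: 2 /d/ transparent; 3 /b/ blocks.
From /m/ at 7 rightward: 8 /m/ is itself a trigger — this domain ends here.
From /m/ at 8 rightward: 9 /o/ → [+nasal]; word edge.
Targets with no active source: positions 5 6 stay [-nasal].
[+nasal] positions on the surface: 1 7 8 9.

no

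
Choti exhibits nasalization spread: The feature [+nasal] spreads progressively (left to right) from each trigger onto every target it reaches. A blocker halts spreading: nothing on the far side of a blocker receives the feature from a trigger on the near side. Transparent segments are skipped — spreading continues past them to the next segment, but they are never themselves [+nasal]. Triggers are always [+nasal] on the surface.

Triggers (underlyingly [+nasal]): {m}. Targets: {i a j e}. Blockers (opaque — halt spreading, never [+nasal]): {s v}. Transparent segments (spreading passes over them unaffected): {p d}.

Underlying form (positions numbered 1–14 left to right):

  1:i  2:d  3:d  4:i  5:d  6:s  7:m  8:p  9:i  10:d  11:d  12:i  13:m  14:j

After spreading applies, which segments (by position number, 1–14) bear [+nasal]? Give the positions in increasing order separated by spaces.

From /m/ at 7 rightward: 8 /p/ transparent; 9 /i/ → [+nasal]; 10 /d/ transparent; 11 /d/ transparent; 12 /i/ → [+nasal]; 13 /m/ is itself a trigger — this domain ends here.
From /m/ at 13 rightward: 14 /j/ → [+nasal]; word edge.
Targets with no active source: positions 1 4 stay [-nasal].

7 9 12 13 14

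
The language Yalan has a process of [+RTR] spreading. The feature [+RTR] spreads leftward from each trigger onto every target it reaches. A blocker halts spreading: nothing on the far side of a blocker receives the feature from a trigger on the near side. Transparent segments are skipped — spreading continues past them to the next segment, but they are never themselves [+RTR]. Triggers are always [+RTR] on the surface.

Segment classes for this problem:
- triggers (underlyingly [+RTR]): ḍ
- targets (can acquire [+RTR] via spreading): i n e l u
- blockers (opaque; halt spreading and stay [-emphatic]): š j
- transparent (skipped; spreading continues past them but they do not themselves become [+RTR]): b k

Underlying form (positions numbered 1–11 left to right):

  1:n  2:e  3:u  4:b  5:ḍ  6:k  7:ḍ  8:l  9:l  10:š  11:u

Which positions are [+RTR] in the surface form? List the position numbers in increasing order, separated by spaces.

1 2 3 5 7

From /ḍ/ at 5 leftward: 4 /b/ transparent; 3 /u/ → [+RTR]; 2 /e/ → [+RTR]; 1 /n/ → [+RTR]; word edge.
From /ḍ/ at 7 leftward: 6 /k/ transparent; 5 /ḍ/ is itself a trigger — this domain ends here.
Targets with no active source: positions 8 9 11 stay [-emphatic].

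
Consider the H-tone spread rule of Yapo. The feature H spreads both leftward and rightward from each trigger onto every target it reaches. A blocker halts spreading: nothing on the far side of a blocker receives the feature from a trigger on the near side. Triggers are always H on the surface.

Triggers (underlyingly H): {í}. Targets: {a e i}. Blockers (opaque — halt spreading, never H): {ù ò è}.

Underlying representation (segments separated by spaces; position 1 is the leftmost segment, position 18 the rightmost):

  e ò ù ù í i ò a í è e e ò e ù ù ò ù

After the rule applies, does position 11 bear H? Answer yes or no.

no

From /í/ at 5 rightward: 6 /i/ → H; 7 /ò/ blocks.
From /í/ at 5 leftward: 4 /ù/ blocks.
From /í/ at 9 rightward: 10 /è/ blocks.
From /í/ at 9 leftward: 8 /a/ → H; 7 /ò/ blocks.
Targets with no active source: positions 1 11 12 14 stay [-high tone].
H positions on the surface: 5 6 8 9.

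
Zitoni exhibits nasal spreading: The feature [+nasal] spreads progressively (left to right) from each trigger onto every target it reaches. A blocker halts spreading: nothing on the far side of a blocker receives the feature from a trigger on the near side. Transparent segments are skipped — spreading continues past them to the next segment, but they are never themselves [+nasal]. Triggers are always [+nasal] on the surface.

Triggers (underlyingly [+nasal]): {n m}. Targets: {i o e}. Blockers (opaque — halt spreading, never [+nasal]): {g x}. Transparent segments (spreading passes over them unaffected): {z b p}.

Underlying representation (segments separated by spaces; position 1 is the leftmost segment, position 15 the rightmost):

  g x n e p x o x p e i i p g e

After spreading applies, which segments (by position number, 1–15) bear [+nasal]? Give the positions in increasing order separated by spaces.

From /n/ at 3 rightward: 4 /e/ → [+nasal]; 5 /p/ transparent; 6 /x/ blocks.
Targets with no active source: positions 7 10 11 12 15 stay [-nasal].

3 4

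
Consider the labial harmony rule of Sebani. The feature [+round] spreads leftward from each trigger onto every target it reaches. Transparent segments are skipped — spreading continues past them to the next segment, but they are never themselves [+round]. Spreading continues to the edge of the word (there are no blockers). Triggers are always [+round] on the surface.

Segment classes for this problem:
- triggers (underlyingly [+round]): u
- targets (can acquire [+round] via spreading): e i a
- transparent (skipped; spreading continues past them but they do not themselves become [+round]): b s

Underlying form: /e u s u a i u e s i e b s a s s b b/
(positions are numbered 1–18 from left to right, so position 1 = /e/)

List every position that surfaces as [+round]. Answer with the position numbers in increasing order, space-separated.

1 2 4 5 6 7

From /u/ at 2 leftward: 1 /e/ → [+round]; word edge.
From /u/ at 4 leftward: 3 /s/ transparent; 2 /u/ is itself a trigger — this domain ends here.
From /u/ at 7 leftward: 6 /i/ → [+round]; 5 /a/ → [+round]; 4 /u/ is itself a trigger — this domain ends here.
Targets with no active source: positions 8 10 11 14 stay [-round].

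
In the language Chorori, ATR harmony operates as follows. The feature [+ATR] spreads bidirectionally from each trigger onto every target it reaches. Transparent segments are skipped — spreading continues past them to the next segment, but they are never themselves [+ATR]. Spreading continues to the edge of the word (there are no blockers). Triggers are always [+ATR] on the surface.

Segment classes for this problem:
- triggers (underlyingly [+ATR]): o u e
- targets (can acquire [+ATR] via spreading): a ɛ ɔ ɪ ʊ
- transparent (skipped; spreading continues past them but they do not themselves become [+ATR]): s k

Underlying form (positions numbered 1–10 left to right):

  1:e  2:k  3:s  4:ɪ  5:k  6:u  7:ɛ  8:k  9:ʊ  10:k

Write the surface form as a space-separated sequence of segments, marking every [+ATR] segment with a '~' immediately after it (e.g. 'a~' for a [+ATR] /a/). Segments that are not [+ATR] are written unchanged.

e~ k s ɪ~ k u~ ɛ~ k ʊ~ k

From /e/ at 1 rightward: 2 /k/ transparent; 3 /s/ transparent; 4 /ɪ/ → [+ATR]; 5 /k/ transparent; 6 /u/ is itself a trigger — this domain ends here.
From /e/ at 1 leftward: word edge.
From /u/ at 6 rightward: 7 /ɛ/ → [+ATR]; 8 /k/ transparent; 9 /ʊ/ → [+ATR]; 10 /k/ transparent; word edge.
From /u/ at 6 leftward: 5 /k/ transparent; 4 /ɪ/ → [+ATR]; 3 /s/ transparent; 2 /k/ transparent; 1 /e/ is itself a trigger — this domain ends here.
[+ATR] positions on the surface: 1 4 6 7 9.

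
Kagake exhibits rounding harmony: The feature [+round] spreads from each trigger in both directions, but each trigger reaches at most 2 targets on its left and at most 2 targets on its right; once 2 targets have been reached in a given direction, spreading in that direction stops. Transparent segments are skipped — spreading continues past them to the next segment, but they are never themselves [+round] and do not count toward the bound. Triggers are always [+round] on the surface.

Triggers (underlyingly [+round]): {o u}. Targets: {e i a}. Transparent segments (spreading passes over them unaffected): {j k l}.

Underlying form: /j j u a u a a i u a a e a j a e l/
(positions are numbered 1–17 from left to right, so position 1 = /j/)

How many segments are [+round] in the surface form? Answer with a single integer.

9

From /u/ at 3 rightward: 4 /a/ → [+round]; 5 /u/ is itself a trigger — this domain ends here.
From /u/ at 3 leftward: 2 /j/ transparent; 1 /j/ transparent; word edge.
From /u/ at 5 rightward: 6 /a/ → [+round]; 7 /a/ → [+round]; bound reached.
From /u/ at 5 leftward: 4 /a/ → [+round]; 3 /u/ is itself a trigger — this domain ends here.
From /u/ at 9 rightward: 10 /a/ → [+round]; 11 /a/ → [+round]; bound reached.
From /u/ at 9 leftward: 8 /i/ → [+round]; 7 /a/ → [+round]; bound reached.
Targets with no active source: positions 12 13 15 16 stay [-round].
[+round] positions on the surface: 3 4 5 6 7 8 9 10 11.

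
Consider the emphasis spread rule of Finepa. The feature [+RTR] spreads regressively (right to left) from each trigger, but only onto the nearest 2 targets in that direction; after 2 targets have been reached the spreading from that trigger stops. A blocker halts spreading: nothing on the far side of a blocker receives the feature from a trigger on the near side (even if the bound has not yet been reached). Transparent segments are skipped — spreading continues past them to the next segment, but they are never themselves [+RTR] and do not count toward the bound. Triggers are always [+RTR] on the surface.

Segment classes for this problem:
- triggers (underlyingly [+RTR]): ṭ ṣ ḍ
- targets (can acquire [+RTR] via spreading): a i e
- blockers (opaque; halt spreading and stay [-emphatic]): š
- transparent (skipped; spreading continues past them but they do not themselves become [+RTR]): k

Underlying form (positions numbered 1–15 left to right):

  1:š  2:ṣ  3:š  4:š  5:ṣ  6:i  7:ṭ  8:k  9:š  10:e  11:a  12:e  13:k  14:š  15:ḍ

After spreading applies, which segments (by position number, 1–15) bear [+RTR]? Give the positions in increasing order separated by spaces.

2 5 6 7 15

From /ṣ/ at 2 leftward: 1 /š/ blocks.
From /ṣ/ at 5 leftward: 4 /š/ blocks.
From /ṭ/ at 7 leftward: 6 /i/ → [+RTR]; 5 /ṣ/ is itself a trigger — this domain ends here.
From /ḍ/ at 15 leftward: 14 /š/ blocks.
Targets with no active source: positions 10 11 12 stay [-emphatic].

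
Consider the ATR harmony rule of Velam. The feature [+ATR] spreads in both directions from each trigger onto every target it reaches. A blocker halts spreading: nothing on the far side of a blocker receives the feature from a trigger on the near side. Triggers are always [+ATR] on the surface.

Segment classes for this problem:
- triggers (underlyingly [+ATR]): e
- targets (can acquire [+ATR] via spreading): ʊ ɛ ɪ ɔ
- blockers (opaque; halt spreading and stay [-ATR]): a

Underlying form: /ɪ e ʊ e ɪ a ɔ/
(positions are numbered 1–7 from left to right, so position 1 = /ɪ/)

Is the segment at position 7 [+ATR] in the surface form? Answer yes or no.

no

From /e/ at 2 rightward: 3 /ʊ/ → [+ATR]; 4 /e/ is itself a trigger — this domain ends here.
From /e/ at 2 leftward: 1 /ɪ/ → [+ATR]; word edge.
From /e/ at 4 rightward: 5 /ɪ/ → [+ATR]; 6 /a/ blocks.
From /e/ at 4 leftward: 3 /ʊ/ → [+ATR]; 2 /e/ is itself a trigger — this domain ends here.
Target with no active source: position 7 stays [-ATR].
[+ATR] positions on the surface: 1 2 3 4 5.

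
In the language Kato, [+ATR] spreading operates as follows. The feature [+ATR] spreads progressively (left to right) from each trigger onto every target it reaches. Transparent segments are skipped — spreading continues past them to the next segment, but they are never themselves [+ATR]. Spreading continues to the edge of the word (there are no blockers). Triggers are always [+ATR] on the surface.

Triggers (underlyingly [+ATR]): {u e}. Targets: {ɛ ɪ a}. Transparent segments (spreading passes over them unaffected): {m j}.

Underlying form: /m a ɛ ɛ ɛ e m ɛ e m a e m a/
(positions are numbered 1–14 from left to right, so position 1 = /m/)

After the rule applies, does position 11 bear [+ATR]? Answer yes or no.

yes

From /e/ at 6 rightward: 7 /m/ transparent; 8 /ɛ/ → [+ATR]; 9 /e/ is itself a trigger — this domain ends here.
From /e/ at 9 rightward: 10 /m/ transparent; 11 /a/ → [+ATR]; 12 /e/ is itself a trigger — this domain ends here.
From /e/ at 12 rightward: 13 /m/ transparent; 14 /a/ → [+ATR]; word edge.
Targets with no active source: positions 2 3 4 5 stay [-ATR].
[+ATR] positions on the surface: 6 8 9 11 12 14.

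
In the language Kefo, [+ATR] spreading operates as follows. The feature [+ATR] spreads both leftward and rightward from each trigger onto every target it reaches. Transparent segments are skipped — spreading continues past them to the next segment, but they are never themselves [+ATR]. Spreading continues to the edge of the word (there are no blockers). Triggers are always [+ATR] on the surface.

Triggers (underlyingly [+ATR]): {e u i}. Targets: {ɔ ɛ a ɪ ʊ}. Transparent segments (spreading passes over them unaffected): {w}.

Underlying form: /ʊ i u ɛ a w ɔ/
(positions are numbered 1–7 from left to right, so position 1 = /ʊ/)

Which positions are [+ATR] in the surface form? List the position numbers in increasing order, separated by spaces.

From /i/ at 2 rightward: 3 /u/ is itself a trigger — this domain ends here.
From /i/ at 2 leftward: 1 /ʊ/ → [+ATR]; word edge.
From /u/ at 3 rightward: 4 /ɛ/ → [+ATR]; 5 /a/ → [+ATR]; 6 /w/ transparent; 7 /ɔ/ → [+ATR]; word edge.
From /u/ at 3 leftward: 2 /i/ is itself a trigger — this domain ends here.

1 2 3 4 5 7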